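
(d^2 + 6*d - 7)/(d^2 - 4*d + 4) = (d^2 + 6*d - 7)/(d^2 - 4*d + 4)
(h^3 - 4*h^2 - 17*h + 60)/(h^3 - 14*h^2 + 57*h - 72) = (h^2 - h - 20)/(h^2 - 11*h + 24)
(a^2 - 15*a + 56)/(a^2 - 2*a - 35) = (a - 8)/(a + 5)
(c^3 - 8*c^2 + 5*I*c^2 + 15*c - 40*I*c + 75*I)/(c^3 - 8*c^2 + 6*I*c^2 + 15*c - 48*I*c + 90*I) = (c + 5*I)/(c + 6*I)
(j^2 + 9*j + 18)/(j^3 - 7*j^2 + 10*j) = (j^2 + 9*j + 18)/(j*(j^2 - 7*j + 10))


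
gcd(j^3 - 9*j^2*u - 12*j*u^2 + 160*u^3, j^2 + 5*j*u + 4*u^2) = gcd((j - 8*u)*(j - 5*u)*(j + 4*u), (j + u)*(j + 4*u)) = j + 4*u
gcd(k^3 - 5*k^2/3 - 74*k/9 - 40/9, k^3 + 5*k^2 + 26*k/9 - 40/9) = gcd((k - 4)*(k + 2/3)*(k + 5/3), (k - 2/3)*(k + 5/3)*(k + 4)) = k + 5/3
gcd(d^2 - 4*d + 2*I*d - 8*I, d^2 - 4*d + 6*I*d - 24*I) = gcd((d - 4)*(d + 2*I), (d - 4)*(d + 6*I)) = d - 4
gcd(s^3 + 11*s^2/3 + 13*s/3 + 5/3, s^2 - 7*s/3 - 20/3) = s + 5/3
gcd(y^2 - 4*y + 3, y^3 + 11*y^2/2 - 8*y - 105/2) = y - 3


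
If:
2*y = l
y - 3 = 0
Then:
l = 6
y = 3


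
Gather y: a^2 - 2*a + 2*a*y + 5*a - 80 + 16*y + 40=a^2 + 3*a + y*(2*a + 16) - 40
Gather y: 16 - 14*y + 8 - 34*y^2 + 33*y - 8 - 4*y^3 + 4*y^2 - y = -4*y^3 - 30*y^2 + 18*y + 16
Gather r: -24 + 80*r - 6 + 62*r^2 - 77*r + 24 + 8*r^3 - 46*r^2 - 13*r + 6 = 8*r^3 + 16*r^2 - 10*r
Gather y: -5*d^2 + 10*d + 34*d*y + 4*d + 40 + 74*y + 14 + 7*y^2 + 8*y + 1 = -5*d^2 + 14*d + 7*y^2 + y*(34*d + 82) + 55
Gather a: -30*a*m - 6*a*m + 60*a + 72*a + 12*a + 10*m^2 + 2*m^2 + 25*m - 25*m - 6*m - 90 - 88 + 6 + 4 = a*(144 - 36*m) + 12*m^2 - 6*m - 168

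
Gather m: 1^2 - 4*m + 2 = 3 - 4*m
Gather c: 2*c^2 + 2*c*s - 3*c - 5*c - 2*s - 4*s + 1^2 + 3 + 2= 2*c^2 + c*(2*s - 8) - 6*s + 6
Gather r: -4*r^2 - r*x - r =-4*r^2 + r*(-x - 1)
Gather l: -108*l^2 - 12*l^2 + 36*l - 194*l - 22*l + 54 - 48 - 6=-120*l^2 - 180*l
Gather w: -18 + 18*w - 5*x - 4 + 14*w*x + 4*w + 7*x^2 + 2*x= w*(14*x + 22) + 7*x^2 - 3*x - 22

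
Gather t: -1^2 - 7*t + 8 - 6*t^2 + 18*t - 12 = -6*t^2 + 11*t - 5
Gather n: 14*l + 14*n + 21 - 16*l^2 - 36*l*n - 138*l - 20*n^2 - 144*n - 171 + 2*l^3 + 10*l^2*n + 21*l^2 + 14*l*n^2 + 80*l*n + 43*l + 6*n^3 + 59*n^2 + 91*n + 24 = 2*l^3 + 5*l^2 - 81*l + 6*n^3 + n^2*(14*l + 39) + n*(10*l^2 + 44*l - 39) - 126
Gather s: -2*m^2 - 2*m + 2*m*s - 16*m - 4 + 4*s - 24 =-2*m^2 - 18*m + s*(2*m + 4) - 28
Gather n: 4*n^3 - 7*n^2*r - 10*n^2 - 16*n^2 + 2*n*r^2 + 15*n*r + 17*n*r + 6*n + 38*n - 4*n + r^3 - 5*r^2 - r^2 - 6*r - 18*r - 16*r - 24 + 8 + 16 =4*n^3 + n^2*(-7*r - 26) + n*(2*r^2 + 32*r + 40) + r^3 - 6*r^2 - 40*r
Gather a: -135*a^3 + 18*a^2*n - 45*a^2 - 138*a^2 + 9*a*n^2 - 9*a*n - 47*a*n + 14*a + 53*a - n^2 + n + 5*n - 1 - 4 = -135*a^3 + a^2*(18*n - 183) + a*(9*n^2 - 56*n + 67) - n^2 + 6*n - 5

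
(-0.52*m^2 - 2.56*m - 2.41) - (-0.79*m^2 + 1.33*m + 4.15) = 0.27*m^2 - 3.89*m - 6.56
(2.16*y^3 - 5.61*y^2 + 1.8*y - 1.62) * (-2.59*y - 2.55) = -5.5944*y^4 + 9.0219*y^3 + 9.6435*y^2 - 0.3942*y + 4.131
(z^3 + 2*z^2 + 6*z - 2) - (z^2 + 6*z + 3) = z^3 + z^2 - 5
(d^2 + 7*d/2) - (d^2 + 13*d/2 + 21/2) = -3*d - 21/2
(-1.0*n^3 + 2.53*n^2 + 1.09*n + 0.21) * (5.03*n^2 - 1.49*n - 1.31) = -5.03*n^5 + 14.2159*n^4 + 3.023*n^3 - 3.8821*n^2 - 1.7408*n - 0.2751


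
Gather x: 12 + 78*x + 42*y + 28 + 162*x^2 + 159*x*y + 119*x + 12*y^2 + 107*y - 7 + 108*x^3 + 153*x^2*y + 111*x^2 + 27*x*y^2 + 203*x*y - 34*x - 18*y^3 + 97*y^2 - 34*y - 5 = 108*x^3 + x^2*(153*y + 273) + x*(27*y^2 + 362*y + 163) - 18*y^3 + 109*y^2 + 115*y + 28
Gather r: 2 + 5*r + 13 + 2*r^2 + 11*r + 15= 2*r^2 + 16*r + 30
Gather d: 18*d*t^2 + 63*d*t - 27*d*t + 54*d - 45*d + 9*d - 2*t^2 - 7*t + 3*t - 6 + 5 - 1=d*(18*t^2 + 36*t + 18) - 2*t^2 - 4*t - 2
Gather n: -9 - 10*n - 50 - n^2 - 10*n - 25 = -n^2 - 20*n - 84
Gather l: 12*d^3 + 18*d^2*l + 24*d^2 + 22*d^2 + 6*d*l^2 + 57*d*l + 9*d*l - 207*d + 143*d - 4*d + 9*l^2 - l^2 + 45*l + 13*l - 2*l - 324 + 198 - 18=12*d^3 + 46*d^2 - 68*d + l^2*(6*d + 8) + l*(18*d^2 + 66*d + 56) - 144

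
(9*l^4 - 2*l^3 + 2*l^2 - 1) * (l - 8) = 9*l^5 - 74*l^4 + 18*l^3 - 16*l^2 - l + 8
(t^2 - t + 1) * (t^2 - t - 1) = t^4 - 2*t^3 + t^2 - 1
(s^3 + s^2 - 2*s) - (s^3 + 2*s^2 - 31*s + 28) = -s^2 + 29*s - 28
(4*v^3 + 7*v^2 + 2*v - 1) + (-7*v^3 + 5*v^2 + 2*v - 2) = -3*v^3 + 12*v^2 + 4*v - 3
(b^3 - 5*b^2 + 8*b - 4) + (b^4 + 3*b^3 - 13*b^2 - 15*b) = b^4 + 4*b^3 - 18*b^2 - 7*b - 4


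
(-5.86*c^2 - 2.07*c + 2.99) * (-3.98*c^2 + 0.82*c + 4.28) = 23.3228*c^4 + 3.4334*c^3 - 38.6784*c^2 - 6.4078*c + 12.7972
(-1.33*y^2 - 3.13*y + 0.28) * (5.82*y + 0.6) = -7.7406*y^3 - 19.0146*y^2 - 0.2484*y + 0.168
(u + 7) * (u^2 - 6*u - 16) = u^3 + u^2 - 58*u - 112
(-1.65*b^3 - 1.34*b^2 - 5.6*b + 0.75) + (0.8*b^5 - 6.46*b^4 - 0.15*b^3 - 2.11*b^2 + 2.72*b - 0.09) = 0.8*b^5 - 6.46*b^4 - 1.8*b^3 - 3.45*b^2 - 2.88*b + 0.66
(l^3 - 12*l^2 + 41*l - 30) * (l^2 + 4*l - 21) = l^5 - 8*l^4 - 28*l^3 + 386*l^2 - 981*l + 630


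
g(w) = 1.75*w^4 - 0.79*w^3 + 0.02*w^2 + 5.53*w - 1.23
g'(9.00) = 4916.92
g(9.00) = 10956.00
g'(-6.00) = -1592.03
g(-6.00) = 2404.95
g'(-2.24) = -85.13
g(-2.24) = 39.42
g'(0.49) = 5.80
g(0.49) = 1.49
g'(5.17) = 909.71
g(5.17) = 1168.99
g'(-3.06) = -217.35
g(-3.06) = 158.11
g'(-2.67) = -144.71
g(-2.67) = 88.12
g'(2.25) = 73.36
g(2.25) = 47.17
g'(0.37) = 5.57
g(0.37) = 0.81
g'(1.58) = 27.29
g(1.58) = 15.35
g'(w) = 7.0*w^3 - 2.37*w^2 + 0.04*w + 5.53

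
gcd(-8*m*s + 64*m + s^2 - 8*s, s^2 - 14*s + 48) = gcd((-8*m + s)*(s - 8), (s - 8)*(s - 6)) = s - 8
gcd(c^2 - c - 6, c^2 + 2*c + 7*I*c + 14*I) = c + 2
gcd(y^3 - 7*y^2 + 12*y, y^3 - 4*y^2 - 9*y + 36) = y^2 - 7*y + 12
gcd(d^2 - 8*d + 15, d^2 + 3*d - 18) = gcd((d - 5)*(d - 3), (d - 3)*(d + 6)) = d - 3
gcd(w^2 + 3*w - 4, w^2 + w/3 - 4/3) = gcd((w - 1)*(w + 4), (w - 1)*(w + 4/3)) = w - 1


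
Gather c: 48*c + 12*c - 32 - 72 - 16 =60*c - 120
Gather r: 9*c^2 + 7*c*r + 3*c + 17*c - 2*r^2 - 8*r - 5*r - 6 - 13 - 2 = 9*c^2 + 20*c - 2*r^2 + r*(7*c - 13) - 21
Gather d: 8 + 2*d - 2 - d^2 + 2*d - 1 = -d^2 + 4*d + 5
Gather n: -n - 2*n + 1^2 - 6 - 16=-3*n - 21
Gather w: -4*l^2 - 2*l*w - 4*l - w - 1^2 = -4*l^2 - 4*l + w*(-2*l - 1) - 1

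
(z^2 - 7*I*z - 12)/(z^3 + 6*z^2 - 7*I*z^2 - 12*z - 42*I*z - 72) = 1/(z + 6)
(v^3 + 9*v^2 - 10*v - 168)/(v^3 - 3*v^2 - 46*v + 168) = (v + 6)/(v - 6)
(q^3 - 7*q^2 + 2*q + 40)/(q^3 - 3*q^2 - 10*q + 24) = (q^2 - 3*q - 10)/(q^2 + q - 6)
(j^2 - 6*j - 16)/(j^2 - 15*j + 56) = (j + 2)/(j - 7)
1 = 1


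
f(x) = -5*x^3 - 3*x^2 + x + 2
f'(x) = -15*x^2 - 6*x + 1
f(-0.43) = 1.41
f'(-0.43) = 0.81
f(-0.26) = 1.63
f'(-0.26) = 1.55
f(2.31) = -73.33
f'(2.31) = -92.90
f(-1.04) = 3.34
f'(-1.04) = -8.98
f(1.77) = -33.35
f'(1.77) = -56.61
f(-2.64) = 70.45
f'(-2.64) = -87.70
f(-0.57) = 1.38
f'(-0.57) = -0.45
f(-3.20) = 131.92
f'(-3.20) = -133.40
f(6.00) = -1180.00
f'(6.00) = -575.00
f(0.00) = 2.00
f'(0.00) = 1.00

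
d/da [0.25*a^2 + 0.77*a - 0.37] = 0.5*a + 0.77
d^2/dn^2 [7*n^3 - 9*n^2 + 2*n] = 42*n - 18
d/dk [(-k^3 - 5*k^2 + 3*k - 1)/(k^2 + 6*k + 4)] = (-k^4 - 12*k^3 - 45*k^2 - 38*k + 18)/(k^4 + 12*k^3 + 44*k^2 + 48*k + 16)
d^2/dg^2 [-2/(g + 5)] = -4/(g + 5)^3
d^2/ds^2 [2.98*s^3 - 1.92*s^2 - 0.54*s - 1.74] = 17.88*s - 3.84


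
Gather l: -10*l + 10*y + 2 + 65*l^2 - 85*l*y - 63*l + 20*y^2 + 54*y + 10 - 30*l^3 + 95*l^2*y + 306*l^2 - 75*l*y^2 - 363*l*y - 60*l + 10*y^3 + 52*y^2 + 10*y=-30*l^3 + l^2*(95*y + 371) + l*(-75*y^2 - 448*y - 133) + 10*y^3 + 72*y^2 + 74*y + 12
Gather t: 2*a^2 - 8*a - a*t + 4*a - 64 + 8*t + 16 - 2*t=2*a^2 - 4*a + t*(6 - a) - 48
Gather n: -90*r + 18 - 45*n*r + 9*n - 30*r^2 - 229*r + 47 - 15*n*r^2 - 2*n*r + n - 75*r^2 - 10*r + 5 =n*(-15*r^2 - 47*r + 10) - 105*r^2 - 329*r + 70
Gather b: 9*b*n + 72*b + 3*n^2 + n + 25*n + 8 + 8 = b*(9*n + 72) + 3*n^2 + 26*n + 16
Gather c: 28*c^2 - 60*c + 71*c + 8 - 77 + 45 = 28*c^2 + 11*c - 24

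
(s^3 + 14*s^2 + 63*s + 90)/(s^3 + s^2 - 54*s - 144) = (s + 5)/(s - 8)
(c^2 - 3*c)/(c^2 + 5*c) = (c - 3)/(c + 5)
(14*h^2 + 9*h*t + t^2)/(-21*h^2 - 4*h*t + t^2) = (14*h^2 + 9*h*t + t^2)/(-21*h^2 - 4*h*t + t^2)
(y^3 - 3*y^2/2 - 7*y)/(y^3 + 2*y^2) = (y - 7/2)/y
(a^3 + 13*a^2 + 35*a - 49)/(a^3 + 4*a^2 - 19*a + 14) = (a + 7)/(a - 2)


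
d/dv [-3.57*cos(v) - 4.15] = 3.57*sin(v)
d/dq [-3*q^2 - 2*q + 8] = -6*q - 2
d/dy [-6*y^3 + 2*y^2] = 2*y*(2 - 9*y)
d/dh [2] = 0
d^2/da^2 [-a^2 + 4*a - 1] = -2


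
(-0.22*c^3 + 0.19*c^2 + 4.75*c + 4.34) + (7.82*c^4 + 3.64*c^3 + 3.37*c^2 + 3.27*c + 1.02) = 7.82*c^4 + 3.42*c^3 + 3.56*c^2 + 8.02*c + 5.36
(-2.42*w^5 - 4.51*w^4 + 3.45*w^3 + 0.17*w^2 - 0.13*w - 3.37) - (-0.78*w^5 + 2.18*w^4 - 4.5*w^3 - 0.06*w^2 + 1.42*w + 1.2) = -1.64*w^5 - 6.69*w^4 + 7.95*w^3 + 0.23*w^2 - 1.55*w - 4.57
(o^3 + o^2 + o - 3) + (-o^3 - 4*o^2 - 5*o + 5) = -3*o^2 - 4*o + 2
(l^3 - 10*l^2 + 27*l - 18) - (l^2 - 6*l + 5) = l^3 - 11*l^2 + 33*l - 23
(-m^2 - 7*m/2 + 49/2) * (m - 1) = -m^3 - 5*m^2/2 + 28*m - 49/2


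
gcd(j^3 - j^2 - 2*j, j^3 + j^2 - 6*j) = j^2 - 2*j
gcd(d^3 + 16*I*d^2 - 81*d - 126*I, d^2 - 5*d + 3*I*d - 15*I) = d + 3*I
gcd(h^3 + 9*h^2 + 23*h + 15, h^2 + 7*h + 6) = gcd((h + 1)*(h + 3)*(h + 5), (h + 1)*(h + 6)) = h + 1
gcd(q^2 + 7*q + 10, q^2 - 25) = q + 5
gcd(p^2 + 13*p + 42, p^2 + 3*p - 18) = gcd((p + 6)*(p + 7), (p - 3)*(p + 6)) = p + 6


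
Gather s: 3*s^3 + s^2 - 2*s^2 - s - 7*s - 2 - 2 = 3*s^3 - s^2 - 8*s - 4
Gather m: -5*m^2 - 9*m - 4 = -5*m^2 - 9*m - 4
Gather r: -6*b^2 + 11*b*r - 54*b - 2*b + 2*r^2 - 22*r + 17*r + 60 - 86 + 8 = -6*b^2 - 56*b + 2*r^2 + r*(11*b - 5) - 18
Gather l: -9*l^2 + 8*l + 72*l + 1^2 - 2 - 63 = -9*l^2 + 80*l - 64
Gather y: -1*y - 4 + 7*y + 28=6*y + 24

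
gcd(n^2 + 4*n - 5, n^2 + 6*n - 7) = n - 1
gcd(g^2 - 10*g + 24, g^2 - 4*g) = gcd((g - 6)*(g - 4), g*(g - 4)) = g - 4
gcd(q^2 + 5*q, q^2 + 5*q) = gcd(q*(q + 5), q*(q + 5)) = q^2 + 5*q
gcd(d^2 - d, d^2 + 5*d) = d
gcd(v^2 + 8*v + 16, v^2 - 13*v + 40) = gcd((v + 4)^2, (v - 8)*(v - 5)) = 1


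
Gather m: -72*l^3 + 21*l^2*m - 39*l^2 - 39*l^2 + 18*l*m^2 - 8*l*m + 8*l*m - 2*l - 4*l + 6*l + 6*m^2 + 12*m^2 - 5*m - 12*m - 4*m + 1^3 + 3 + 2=-72*l^3 - 78*l^2 + m^2*(18*l + 18) + m*(21*l^2 - 21) + 6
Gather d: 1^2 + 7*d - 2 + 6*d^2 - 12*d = 6*d^2 - 5*d - 1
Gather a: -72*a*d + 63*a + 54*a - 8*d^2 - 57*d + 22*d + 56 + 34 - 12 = a*(117 - 72*d) - 8*d^2 - 35*d + 78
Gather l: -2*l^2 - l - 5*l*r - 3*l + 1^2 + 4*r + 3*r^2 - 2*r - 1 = -2*l^2 + l*(-5*r - 4) + 3*r^2 + 2*r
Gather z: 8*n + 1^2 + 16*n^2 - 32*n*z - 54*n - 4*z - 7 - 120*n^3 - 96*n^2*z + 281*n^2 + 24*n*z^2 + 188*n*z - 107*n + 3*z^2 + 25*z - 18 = -120*n^3 + 297*n^2 - 153*n + z^2*(24*n + 3) + z*(-96*n^2 + 156*n + 21) - 24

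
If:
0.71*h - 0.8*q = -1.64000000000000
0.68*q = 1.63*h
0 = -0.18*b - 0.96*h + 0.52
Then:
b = -4.35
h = 1.36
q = 3.26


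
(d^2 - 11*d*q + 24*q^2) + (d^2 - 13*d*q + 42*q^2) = 2*d^2 - 24*d*q + 66*q^2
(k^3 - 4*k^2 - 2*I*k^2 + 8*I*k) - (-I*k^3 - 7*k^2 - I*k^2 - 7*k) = k^3 + I*k^3 + 3*k^2 - I*k^2 + 7*k + 8*I*k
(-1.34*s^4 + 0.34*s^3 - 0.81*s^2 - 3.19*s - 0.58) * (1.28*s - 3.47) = -1.7152*s^5 + 5.085*s^4 - 2.2166*s^3 - 1.2725*s^2 + 10.3269*s + 2.0126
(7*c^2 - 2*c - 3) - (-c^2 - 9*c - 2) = 8*c^2 + 7*c - 1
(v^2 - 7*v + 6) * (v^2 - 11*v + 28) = v^4 - 18*v^3 + 111*v^2 - 262*v + 168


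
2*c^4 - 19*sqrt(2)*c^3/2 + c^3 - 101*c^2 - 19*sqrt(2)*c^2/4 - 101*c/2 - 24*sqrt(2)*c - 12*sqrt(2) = (c - 8*sqrt(2))*(c + 3*sqrt(2))*(sqrt(2)*c + 1/2)*(sqrt(2)*c + sqrt(2)/2)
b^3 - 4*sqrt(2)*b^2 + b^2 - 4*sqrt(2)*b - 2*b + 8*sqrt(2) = (b - 1)*(b + 2)*(b - 4*sqrt(2))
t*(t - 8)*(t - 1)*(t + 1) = t^4 - 8*t^3 - t^2 + 8*t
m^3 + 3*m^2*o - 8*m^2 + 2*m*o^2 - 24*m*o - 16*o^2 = (m - 8)*(m + o)*(m + 2*o)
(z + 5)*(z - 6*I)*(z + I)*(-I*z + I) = -I*z^4 - 5*z^3 - 4*I*z^3 - 20*z^2 - I*z^2 + 25*z - 24*I*z + 30*I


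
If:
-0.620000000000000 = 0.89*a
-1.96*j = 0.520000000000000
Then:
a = -0.70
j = -0.27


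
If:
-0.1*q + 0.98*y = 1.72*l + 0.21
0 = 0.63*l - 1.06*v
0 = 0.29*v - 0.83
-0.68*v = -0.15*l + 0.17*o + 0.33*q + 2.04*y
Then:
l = 4.82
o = 157.659741137834 - 31.0235294117647*y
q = 9.8*y - 84.9273672687466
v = 2.86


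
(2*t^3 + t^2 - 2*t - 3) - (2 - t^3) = 3*t^3 + t^2 - 2*t - 5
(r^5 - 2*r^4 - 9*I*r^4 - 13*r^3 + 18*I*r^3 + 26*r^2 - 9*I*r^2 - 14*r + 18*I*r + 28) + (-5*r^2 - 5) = r^5 - 2*r^4 - 9*I*r^4 - 13*r^3 + 18*I*r^3 + 21*r^2 - 9*I*r^2 - 14*r + 18*I*r + 23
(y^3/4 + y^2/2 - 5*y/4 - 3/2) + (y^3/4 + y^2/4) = y^3/2 + 3*y^2/4 - 5*y/4 - 3/2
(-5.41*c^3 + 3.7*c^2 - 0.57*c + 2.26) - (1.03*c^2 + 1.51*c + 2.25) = -5.41*c^3 + 2.67*c^2 - 2.08*c + 0.00999999999999979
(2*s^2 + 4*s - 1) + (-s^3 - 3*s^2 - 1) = -s^3 - s^2 + 4*s - 2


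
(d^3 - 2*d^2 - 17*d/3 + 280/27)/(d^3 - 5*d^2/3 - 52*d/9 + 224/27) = (3*d - 5)/(3*d - 4)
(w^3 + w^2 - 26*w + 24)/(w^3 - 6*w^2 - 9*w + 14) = (w^2 + 2*w - 24)/(w^2 - 5*w - 14)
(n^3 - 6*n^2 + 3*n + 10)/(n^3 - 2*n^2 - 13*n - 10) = (n - 2)/(n + 2)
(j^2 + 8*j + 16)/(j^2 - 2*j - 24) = (j + 4)/(j - 6)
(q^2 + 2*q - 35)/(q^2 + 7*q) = (q - 5)/q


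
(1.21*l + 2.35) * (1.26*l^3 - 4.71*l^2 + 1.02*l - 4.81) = 1.5246*l^4 - 2.7381*l^3 - 9.8343*l^2 - 3.4231*l - 11.3035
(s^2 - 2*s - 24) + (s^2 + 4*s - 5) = 2*s^2 + 2*s - 29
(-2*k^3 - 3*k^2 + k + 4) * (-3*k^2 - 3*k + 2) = 6*k^5 + 15*k^4 + 2*k^3 - 21*k^2 - 10*k + 8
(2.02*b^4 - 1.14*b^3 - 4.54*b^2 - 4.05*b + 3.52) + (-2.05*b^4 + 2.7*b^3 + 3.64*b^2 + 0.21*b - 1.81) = -0.0299999999999998*b^4 + 1.56*b^3 - 0.9*b^2 - 3.84*b + 1.71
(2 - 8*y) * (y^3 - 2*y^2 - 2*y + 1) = -8*y^4 + 18*y^3 + 12*y^2 - 12*y + 2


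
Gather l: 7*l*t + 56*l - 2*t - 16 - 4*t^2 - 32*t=l*(7*t + 56) - 4*t^2 - 34*t - 16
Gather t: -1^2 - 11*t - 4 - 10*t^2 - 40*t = -10*t^2 - 51*t - 5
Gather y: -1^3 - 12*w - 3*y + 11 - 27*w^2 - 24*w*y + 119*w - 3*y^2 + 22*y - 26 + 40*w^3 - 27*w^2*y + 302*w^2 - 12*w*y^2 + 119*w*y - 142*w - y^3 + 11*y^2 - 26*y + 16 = 40*w^3 + 275*w^2 - 35*w - y^3 + y^2*(8 - 12*w) + y*(-27*w^2 + 95*w - 7)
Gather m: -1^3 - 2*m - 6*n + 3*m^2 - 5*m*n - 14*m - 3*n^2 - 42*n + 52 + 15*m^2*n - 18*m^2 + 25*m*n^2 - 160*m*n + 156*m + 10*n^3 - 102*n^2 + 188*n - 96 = m^2*(15*n - 15) + m*(25*n^2 - 165*n + 140) + 10*n^3 - 105*n^2 + 140*n - 45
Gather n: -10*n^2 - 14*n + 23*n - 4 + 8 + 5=-10*n^2 + 9*n + 9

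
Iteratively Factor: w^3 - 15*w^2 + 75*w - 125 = (w - 5)*(w^2 - 10*w + 25) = (w - 5)^2*(w - 5)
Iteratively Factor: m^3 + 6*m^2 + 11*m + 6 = (m + 1)*(m^2 + 5*m + 6) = (m + 1)*(m + 2)*(m + 3)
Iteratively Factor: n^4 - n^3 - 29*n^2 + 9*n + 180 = (n - 5)*(n^3 + 4*n^2 - 9*n - 36) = (n - 5)*(n + 3)*(n^2 + n - 12) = (n - 5)*(n + 3)*(n + 4)*(n - 3)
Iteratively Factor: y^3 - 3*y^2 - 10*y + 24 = (y - 4)*(y^2 + y - 6) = (y - 4)*(y + 3)*(y - 2)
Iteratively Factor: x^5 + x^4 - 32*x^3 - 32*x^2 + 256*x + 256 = (x - 4)*(x^4 + 5*x^3 - 12*x^2 - 80*x - 64) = (x - 4)*(x + 4)*(x^3 + x^2 - 16*x - 16) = (x - 4)*(x + 1)*(x + 4)*(x^2 - 16) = (x - 4)*(x + 1)*(x + 4)^2*(x - 4)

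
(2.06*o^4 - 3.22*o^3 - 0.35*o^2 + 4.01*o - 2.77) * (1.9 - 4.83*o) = -9.9498*o^5 + 19.4666*o^4 - 4.4275*o^3 - 20.0333*o^2 + 20.9981*o - 5.263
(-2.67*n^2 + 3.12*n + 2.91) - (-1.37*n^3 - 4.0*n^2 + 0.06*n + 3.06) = 1.37*n^3 + 1.33*n^2 + 3.06*n - 0.15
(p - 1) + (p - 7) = 2*p - 8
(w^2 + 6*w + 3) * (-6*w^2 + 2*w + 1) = -6*w^4 - 34*w^3 - 5*w^2 + 12*w + 3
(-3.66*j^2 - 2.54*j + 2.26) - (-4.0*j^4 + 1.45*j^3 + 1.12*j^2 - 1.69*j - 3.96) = 4.0*j^4 - 1.45*j^3 - 4.78*j^2 - 0.85*j + 6.22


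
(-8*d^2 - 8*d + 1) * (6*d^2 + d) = -48*d^4 - 56*d^3 - 2*d^2 + d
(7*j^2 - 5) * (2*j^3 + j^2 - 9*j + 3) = 14*j^5 + 7*j^4 - 73*j^3 + 16*j^2 + 45*j - 15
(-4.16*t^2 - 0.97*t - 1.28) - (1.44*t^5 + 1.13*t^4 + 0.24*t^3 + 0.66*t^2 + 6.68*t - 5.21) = -1.44*t^5 - 1.13*t^4 - 0.24*t^3 - 4.82*t^2 - 7.65*t + 3.93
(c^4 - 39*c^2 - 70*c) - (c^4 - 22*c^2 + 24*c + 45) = -17*c^2 - 94*c - 45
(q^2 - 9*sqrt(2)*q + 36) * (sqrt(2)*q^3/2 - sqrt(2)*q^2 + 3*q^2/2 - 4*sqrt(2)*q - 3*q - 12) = sqrt(2)*q^5/2 - 15*q^4/2 - sqrt(2)*q^4 + sqrt(2)*q^3/2 + 15*q^3 - 9*sqrt(2)*q^2 + 114*q^2 - 108*q - 36*sqrt(2)*q - 432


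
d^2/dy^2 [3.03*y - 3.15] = 0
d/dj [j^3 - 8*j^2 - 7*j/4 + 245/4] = 3*j^2 - 16*j - 7/4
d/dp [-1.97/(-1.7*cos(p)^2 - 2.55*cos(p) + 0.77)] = (6.698*cos(p) + 5.0235)*sin(p)/(1.7*cos(p)^2 + 2.55*cos(p) - 0.77)^2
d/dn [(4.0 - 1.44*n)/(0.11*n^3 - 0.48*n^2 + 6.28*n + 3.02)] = (0.3168*n^3 - 2.0112*n^2 + 3.84*n - 29.4688)/(0.0121*n^6 - 0.1056*n^5 + 1.612*n^4 - 5.3644*n^3 + 36.5392*n^2 + 37.9312*n + 9.1204)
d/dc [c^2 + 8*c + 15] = 2*c + 8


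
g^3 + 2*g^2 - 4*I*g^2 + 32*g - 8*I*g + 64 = (g + 2)*(g - 8*I)*(g + 4*I)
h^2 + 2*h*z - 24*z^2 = (h - 4*z)*(h + 6*z)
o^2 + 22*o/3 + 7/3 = (o + 1/3)*(o + 7)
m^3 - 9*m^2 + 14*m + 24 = (m - 6)*(m - 4)*(m + 1)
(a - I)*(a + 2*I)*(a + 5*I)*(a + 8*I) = a^4 + 14*I*a^3 - 51*a^2 - 14*I*a - 80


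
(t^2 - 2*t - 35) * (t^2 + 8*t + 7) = t^4 + 6*t^3 - 44*t^2 - 294*t - 245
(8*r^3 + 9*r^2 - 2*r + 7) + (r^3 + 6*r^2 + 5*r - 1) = 9*r^3 + 15*r^2 + 3*r + 6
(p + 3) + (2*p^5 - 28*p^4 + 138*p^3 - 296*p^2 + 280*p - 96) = 2*p^5 - 28*p^4 + 138*p^3 - 296*p^2 + 281*p - 93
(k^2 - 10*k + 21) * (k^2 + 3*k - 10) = k^4 - 7*k^3 - 19*k^2 + 163*k - 210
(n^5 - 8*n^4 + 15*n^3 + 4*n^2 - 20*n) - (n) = n^5 - 8*n^4 + 15*n^3 + 4*n^2 - 21*n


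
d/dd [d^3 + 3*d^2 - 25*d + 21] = 3*d^2 + 6*d - 25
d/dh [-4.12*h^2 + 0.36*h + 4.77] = 0.36 - 8.24*h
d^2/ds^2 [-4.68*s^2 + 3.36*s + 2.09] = -9.36000000000000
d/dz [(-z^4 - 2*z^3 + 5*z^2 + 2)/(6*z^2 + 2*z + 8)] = (-6*z^5 - 9*z^4 - 20*z^3 - 19*z^2 + 28*z - 2)/(2*(9*z^4 + 6*z^3 + 25*z^2 + 8*z + 16))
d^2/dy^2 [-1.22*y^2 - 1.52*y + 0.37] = -2.44000000000000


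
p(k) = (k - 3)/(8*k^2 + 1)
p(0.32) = -1.47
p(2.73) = -0.00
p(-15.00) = -0.00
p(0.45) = -0.97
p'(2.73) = 0.02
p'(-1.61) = -0.21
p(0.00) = -3.00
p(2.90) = -0.00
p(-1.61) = -0.21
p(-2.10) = -0.14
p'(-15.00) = 0.00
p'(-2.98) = -0.04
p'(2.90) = 0.02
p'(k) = -16*k*(k - 3)/(8*k^2 + 1)^2 + 1/(8*k^2 + 1) = (8*k^2 - 16*k*(k - 3) + 1)/(8*k^2 + 1)^2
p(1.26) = -0.13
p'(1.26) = 0.26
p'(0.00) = 1.00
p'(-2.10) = -0.10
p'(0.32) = 4.70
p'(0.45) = 3.06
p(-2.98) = -0.08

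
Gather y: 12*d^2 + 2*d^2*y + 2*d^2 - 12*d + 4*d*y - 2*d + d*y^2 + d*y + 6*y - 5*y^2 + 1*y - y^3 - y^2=14*d^2 - 14*d - y^3 + y^2*(d - 6) + y*(2*d^2 + 5*d + 7)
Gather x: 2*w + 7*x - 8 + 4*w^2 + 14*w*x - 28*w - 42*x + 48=4*w^2 - 26*w + x*(14*w - 35) + 40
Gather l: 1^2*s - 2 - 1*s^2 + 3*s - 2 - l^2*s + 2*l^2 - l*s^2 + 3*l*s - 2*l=l^2*(2 - s) + l*(-s^2 + 3*s - 2) - s^2 + 4*s - 4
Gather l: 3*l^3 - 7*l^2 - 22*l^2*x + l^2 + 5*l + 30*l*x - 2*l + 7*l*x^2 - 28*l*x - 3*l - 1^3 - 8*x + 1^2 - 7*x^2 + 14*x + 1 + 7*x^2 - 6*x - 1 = 3*l^3 + l^2*(-22*x - 6) + l*(7*x^2 + 2*x)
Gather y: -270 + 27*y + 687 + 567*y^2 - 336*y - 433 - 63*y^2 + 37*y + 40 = 504*y^2 - 272*y + 24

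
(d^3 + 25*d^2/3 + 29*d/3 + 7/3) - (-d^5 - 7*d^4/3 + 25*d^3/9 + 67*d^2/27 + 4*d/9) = d^5 + 7*d^4/3 - 16*d^3/9 + 158*d^2/27 + 83*d/9 + 7/3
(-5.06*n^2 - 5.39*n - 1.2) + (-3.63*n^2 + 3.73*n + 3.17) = -8.69*n^2 - 1.66*n + 1.97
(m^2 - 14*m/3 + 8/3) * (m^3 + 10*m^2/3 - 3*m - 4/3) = m^5 - 4*m^4/3 - 143*m^3/9 + 194*m^2/9 - 16*m/9 - 32/9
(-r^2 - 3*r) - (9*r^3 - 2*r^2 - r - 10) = -9*r^3 + r^2 - 2*r + 10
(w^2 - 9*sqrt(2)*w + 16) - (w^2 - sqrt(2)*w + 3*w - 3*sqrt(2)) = -8*sqrt(2)*w - 3*w + 3*sqrt(2) + 16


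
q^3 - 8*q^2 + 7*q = q*(q - 7)*(q - 1)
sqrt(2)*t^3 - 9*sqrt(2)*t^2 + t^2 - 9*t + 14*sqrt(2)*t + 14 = (t - 7)*(t - 2)*(sqrt(2)*t + 1)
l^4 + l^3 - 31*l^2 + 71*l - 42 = (l - 3)*(l - 2)*(l - 1)*(l + 7)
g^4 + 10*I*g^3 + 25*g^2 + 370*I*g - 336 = (g - 6*I)*(g + I)*(g + 7*I)*(g + 8*I)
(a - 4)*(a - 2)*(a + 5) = a^3 - a^2 - 22*a + 40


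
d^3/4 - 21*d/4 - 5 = (d/4 + 1)*(d - 5)*(d + 1)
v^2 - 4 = (v - 2)*(v + 2)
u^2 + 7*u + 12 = (u + 3)*(u + 4)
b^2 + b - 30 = (b - 5)*(b + 6)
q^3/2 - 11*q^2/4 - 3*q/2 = q*(q/2 + 1/4)*(q - 6)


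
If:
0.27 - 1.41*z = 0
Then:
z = 0.19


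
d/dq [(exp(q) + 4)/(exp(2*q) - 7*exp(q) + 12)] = (-(exp(q) + 4)*(2*exp(q) - 7) + exp(2*q) - 7*exp(q) + 12)*exp(q)/(exp(2*q) - 7*exp(q) + 12)^2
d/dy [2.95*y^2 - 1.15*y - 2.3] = 5.9*y - 1.15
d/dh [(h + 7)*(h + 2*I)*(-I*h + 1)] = -3*I*h^2 + h*(6 - 14*I) + 21 + 2*I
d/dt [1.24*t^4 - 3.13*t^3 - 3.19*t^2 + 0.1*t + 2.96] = 4.96*t^3 - 9.39*t^2 - 6.38*t + 0.1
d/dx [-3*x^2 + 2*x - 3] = 2 - 6*x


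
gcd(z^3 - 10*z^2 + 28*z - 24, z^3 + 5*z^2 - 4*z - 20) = z - 2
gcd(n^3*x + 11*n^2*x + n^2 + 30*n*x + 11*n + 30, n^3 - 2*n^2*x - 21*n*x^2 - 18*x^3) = 1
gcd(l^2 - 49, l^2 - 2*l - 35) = l - 7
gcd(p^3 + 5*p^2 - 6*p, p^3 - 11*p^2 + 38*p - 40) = 1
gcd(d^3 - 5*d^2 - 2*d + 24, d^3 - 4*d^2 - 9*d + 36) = d^2 - 7*d + 12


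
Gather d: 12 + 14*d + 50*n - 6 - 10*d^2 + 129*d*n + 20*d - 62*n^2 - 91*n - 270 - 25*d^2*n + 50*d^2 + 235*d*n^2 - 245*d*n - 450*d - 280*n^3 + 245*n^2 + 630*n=d^2*(40 - 25*n) + d*(235*n^2 - 116*n - 416) - 280*n^3 + 183*n^2 + 589*n - 264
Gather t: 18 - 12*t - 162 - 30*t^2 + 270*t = -30*t^2 + 258*t - 144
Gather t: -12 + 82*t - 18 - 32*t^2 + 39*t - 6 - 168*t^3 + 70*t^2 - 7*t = -168*t^3 + 38*t^2 + 114*t - 36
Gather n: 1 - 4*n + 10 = 11 - 4*n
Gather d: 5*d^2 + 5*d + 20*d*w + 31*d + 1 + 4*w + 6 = 5*d^2 + d*(20*w + 36) + 4*w + 7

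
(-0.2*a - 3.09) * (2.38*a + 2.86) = -0.476*a^2 - 7.9262*a - 8.8374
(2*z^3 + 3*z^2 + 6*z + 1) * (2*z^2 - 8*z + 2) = 4*z^5 - 10*z^4 - 8*z^3 - 40*z^2 + 4*z + 2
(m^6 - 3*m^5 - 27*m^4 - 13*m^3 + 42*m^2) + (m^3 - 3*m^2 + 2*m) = m^6 - 3*m^5 - 27*m^4 - 12*m^3 + 39*m^2 + 2*m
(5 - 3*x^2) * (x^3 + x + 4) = -3*x^5 + 2*x^3 - 12*x^2 + 5*x + 20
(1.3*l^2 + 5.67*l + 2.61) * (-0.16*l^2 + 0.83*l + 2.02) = -0.208*l^4 + 0.1718*l^3 + 6.9145*l^2 + 13.6197*l + 5.2722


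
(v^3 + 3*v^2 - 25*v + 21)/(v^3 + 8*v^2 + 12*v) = (v^3 + 3*v^2 - 25*v + 21)/(v*(v^2 + 8*v + 12))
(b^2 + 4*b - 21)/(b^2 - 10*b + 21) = (b + 7)/(b - 7)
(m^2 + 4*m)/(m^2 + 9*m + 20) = m/(m + 5)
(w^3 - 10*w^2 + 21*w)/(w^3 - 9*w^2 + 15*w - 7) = w*(w - 3)/(w^2 - 2*w + 1)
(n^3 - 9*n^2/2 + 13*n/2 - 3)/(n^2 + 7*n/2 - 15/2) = (n^2 - 3*n + 2)/(n + 5)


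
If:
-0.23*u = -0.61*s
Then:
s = 0.377049180327869*u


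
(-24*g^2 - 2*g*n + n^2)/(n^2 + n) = (-24*g^2 - 2*g*n + n^2)/(n*(n + 1))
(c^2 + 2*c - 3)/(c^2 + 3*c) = (c - 1)/c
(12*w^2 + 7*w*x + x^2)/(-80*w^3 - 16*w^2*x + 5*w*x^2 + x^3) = (3*w + x)/(-20*w^2 + w*x + x^2)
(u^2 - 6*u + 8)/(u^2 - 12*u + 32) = (u - 2)/(u - 8)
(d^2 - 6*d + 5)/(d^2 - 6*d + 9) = (d^2 - 6*d + 5)/(d^2 - 6*d + 9)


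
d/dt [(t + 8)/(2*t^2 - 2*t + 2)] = (t^2 - t - (t + 8)*(2*t - 1) + 1)/(2*(t^2 - t + 1)^2)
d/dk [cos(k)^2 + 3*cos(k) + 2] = -(2*cos(k) + 3)*sin(k)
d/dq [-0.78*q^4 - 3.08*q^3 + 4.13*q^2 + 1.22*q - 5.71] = -3.12*q^3 - 9.24*q^2 + 8.26*q + 1.22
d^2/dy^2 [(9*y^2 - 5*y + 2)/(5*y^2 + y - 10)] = 4*(-85*y^3 + 750*y^2 - 360*y + 476)/(125*y^6 + 75*y^5 - 735*y^4 - 299*y^3 + 1470*y^2 + 300*y - 1000)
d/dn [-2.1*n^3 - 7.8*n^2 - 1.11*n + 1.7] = -6.3*n^2 - 15.6*n - 1.11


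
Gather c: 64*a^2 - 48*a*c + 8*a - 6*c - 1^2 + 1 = 64*a^2 + 8*a + c*(-48*a - 6)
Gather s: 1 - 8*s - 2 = -8*s - 1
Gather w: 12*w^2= 12*w^2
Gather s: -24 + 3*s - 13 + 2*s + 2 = 5*s - 35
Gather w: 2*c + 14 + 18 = 2*c + 32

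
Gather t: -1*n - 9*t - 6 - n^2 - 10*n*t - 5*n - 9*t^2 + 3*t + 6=-n^2 - 6*n - 9*t^2 + t*(-10*n - 6)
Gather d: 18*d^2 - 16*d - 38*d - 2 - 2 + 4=18*d^2 - 54*d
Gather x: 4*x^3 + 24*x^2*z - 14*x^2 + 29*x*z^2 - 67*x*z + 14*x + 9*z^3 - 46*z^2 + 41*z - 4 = 4*x^3 + x^2*(24*z - 14) + x*(29*z^2 - 67*z + 14) + 9*z^3 - 46*z^2 + 41*z - 4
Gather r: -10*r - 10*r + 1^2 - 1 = -20*r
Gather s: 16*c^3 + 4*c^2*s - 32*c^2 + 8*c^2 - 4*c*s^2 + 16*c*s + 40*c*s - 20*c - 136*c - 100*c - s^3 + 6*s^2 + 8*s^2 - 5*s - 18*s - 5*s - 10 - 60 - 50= 16*c^3 - 24*c^2 - 256*c - s^3 + s^2*(14 - 4*c) + s*(4*c^2 + 56*c - 28) - 120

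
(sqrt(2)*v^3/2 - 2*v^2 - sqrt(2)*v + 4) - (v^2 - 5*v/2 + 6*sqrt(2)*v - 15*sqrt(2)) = sqrt(2)*v^3/2 - 3*v^2 - 7*sqrt(2)*v + 5*v/2 + 4 + 15*sqrt(2)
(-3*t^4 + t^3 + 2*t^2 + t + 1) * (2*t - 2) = -6*t^5 + 8*t^4 + 2*t^3 - 2*t^2 - 2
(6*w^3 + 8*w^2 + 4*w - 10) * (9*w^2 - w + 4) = 54*w^5 + 66*w^4 + 52*w^3 - 62*w^2 + 26*w - 40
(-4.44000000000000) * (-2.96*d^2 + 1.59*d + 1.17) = 13.1424*d^2 - 7.0596*d - 5.1948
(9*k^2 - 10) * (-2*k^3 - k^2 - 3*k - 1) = -18*k^5 - 9*k^4 - 7*k^3 + k^2 + 30*k + 10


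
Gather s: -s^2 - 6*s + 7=-s^2 - 6*s + 7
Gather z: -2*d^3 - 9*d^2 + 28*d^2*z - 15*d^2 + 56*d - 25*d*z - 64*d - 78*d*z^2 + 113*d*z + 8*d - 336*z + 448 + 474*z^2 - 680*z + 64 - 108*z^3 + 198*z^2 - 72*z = -2*d^3 - 24*d^2 - 108*z^3 + z^2*(672 - 78*d) + z*(28*d^2 + 88*d - 1088) + 512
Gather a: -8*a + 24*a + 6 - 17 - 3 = 16*a - 14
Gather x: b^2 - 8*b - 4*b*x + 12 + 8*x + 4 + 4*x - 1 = b^2 - 8*b + x*(12 - 4*b) + 15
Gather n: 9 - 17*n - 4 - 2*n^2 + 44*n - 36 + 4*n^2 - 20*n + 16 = 2*n^2 + 7*n - 15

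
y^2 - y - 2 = (y - 2)*(y + 1)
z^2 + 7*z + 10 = (z + 2)*(z + 5)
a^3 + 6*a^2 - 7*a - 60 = (a - 3)*(a + 4)*(a + 5)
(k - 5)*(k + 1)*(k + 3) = k^3 - k^2 - 17*k - 15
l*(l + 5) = l^2 + 5*l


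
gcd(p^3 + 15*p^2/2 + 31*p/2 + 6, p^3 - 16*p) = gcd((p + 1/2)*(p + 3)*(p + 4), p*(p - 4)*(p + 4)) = p + 4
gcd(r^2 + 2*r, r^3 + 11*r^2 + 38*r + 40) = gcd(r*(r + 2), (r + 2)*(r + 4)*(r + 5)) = r + 2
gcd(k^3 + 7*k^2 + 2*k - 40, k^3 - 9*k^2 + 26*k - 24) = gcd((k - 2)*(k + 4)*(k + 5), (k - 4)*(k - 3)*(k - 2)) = k - 2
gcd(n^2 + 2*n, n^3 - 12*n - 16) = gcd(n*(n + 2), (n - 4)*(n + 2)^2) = n + 2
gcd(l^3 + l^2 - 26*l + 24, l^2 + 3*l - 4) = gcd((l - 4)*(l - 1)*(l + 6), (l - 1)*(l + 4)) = l - 1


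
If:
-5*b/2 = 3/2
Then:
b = -3/5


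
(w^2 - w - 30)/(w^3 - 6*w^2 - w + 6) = (w + 5)/(w^2 - 1)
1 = 1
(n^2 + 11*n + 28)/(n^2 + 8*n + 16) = (n + 7)/(n + 4)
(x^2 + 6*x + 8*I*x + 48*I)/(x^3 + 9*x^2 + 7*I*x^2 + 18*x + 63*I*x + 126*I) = (x + 8*I)/(x^2 + x*(3 + 7*I) + 21*I)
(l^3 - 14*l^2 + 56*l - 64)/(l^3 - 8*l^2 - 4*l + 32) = (l - 4)/(l + 2)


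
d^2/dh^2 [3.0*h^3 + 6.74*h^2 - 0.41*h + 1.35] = 18.0*h + 13.48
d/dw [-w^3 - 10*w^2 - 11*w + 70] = -3*w^2 - 20*w - 11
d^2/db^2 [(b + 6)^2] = 2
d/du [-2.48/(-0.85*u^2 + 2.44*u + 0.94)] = (6.0512 - 4.216*u)/(-0.85*u^2 + 2.44*u + 0.94)^2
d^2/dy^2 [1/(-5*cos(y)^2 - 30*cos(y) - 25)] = (8*sin(y)^4 - 36*sin(y)^2 - 105*cos(y) + 9*cos(3*y) - 96)/(10*(cos(y) + 1)^3*(cos(y) + 5)^3)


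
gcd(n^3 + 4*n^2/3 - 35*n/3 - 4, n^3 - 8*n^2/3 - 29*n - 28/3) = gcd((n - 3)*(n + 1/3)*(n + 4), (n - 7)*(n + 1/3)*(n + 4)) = n^2 + 13*n/3 + 4/3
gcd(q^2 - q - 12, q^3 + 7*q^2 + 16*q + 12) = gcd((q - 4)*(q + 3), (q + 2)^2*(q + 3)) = q + 3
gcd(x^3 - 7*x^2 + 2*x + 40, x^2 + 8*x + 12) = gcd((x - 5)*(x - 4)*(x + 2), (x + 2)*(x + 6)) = x + 2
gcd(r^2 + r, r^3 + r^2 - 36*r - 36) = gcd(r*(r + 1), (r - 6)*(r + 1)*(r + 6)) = r + 1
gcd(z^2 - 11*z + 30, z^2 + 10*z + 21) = 1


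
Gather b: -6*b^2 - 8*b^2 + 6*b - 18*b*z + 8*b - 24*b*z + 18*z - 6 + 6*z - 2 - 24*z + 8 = -14*b^2 + b*(14 - 42*z)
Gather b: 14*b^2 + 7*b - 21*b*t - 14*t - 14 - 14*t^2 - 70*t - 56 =14*b^2 + b*(7 - 21*t) - 14*t^2 - 84*t - 70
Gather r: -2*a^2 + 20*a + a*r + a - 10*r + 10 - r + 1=-2*a^2 + 21*a + r*(a - 11) + 11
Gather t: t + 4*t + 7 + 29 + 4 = 5*t + 40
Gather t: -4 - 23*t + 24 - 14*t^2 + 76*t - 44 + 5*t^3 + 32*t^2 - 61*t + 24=5*t^3 + 18*t^2 - 8*t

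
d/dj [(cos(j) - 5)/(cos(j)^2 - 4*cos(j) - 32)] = (cos(j)^2 - 10*cos(j) + 52)*sin(j)/(sin(j)^2 + 4*cos(j) + 31)^2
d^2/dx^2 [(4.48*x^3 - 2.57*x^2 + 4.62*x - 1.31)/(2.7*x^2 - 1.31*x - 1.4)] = (5.6843418860808e-14*x^4 + 98.424476*x^3 - 66.28908*x^2 + 185.26722*x - 41.420342)/(19.683*x^6 - 28.6497*x^5 - 16.71759*x^4 + 27.462709*x^3 + 8.66838*x^2 - 7.7028*x - 2.744)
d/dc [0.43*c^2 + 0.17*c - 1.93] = 0.86*c + 0.17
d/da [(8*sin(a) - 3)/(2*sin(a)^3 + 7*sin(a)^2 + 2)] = 2*(-16*sin(a)^3 - 19*sin(a)^2 + 21*sin(a) + 8)*cos(a)/(2*sin(a)^3 + 7*sin(a)^2 + 2)^2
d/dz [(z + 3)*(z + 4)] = 2*z + 7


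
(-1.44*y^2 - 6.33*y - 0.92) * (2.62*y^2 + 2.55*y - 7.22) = -3.7728*y^4 - 20.2566*y^3 - 8.1551*y^2 + 43.3566*y + 6.6424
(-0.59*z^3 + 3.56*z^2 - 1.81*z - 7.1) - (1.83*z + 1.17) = -0.59*z^3 + 3.56*z^2 - 3.64*z - 8.27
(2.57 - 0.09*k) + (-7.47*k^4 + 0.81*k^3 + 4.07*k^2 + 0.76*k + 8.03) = -7.47*k^4 + 0.81*k^3 + 4.07*k^2 + 0.67*k + 10.6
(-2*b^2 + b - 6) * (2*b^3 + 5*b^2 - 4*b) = -4*b^5 - 8*b^4 + b^3 - 34*b^2 + 24*b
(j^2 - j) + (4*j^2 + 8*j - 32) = 5*j^2 + 7*j - 32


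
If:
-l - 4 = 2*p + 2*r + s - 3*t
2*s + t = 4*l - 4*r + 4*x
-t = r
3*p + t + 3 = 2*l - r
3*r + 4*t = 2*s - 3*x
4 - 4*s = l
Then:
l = -60/163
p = -203/163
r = -364/815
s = 178/163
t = 364/815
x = 472/815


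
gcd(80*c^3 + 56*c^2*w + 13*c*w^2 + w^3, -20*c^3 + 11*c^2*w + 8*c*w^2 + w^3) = 20*c^2 + 9*c*w + w^2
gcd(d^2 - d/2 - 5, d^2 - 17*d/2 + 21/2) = 1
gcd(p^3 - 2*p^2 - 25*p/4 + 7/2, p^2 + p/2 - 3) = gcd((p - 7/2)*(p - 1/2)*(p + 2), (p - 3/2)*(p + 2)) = p + 2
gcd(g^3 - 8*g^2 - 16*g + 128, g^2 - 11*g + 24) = g - 8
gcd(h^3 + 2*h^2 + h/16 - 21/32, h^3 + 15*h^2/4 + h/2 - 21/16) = h^2 + h/4 - 3/8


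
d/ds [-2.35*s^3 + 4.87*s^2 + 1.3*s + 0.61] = -7.05*s^2 + 9.74*s + 1.3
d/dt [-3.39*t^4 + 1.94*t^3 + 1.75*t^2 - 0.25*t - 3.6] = -13.56*t^3 + 5.82*t^2 + 3.5*t - 0.25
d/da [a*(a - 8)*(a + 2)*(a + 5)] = 4*a^3 - 3*a^2 - 92*a - 80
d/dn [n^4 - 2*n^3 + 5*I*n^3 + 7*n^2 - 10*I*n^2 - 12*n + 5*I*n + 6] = 4*n^3 + n^2*(-6 + 15*I) + n*(14 - 20*I) - 12 + 5*I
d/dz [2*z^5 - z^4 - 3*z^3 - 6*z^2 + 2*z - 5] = 10*z^4 - 4*z^3 - 9*z^2 - 12*z + 2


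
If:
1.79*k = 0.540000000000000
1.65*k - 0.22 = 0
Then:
No Solution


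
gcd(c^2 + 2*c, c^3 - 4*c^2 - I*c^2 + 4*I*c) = c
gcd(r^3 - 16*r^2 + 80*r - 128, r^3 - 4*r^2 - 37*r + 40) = r - 8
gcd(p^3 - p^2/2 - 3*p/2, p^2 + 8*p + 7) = p + 1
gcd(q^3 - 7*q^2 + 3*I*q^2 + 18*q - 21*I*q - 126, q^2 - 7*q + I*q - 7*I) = q - 7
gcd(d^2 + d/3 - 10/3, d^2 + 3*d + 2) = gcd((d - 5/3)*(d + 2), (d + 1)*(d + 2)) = d + 2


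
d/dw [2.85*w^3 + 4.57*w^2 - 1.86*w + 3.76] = 8.55*w^2 + 9.14*w - 1.86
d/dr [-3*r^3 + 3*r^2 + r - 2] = -9*r^2 + 6*r + 1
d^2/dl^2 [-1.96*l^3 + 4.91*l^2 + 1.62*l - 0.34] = 9.82 - 11.76*l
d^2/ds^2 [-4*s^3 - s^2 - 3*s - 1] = -24*s - 2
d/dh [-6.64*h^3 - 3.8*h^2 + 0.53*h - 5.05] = -19.92*h^2 - 7.6*h + 0.53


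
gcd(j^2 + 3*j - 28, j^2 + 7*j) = j + 7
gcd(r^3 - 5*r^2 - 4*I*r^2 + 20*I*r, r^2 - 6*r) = r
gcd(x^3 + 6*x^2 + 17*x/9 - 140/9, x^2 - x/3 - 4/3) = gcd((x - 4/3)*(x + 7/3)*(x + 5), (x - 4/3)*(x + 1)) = x - 4/3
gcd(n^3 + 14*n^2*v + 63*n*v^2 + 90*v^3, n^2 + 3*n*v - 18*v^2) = n + 6*v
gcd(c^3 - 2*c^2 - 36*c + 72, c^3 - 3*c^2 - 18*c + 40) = c - 2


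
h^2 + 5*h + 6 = (h + 2)*(h + 3)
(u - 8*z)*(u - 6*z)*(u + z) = u^3 - 13*u^2*z + 34*u*z^2 + 48*z^3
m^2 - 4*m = m*(m - 4)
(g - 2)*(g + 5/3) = g^2 - g/3 - 10/3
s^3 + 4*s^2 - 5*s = s*(s - 1)*(s + 5)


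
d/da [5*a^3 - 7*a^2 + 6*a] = 15*a^2 - 14*a + 6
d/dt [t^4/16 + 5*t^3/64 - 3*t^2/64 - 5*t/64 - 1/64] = t^3/4 + 15*t^2/64 - 3*t/32 - 5/64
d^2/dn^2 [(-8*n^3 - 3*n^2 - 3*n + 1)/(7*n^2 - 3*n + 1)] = 4*(-113*n^3 + 141*n^2 - 12*n - 5)/(343*n^6 - 441*n^5 + 336*n^4 - 153*n^3 + 48*n^2 - 9*n + 1)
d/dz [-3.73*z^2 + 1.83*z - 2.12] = 1.83 - 7.46*z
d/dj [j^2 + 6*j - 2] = 2*j + 6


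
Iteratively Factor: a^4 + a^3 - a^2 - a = (a - 1)*(a^3 + 2*a^2 + a) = a*(a - 1)*(a^2 + 2*a + 1) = a*(a - 1)*(a + 1)*(a + 1)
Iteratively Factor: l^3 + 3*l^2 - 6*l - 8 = (l - 2)*(l^2 + 5*l + 4) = (l - 2)*(l + 4)*(l + 1)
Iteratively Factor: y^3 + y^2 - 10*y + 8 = (y + 4)*(y^2 - 3*y + 2) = (y - 2)*(y + 4)*(y - 1)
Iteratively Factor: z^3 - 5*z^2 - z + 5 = (z - 1)*(z^2 - 4*z - 5) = (z - 5)*(z - 1)*(z + 1)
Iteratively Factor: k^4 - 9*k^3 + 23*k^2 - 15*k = (k - 1)*(k^3 - 8*k^2 + 15*k) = (k - 5)*(k - 1)*(k^2 - 3*k) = k*(k - 5)*(k - 1)*(k - 3)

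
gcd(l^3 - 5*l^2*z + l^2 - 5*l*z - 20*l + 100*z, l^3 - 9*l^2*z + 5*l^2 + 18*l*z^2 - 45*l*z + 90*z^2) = l + 5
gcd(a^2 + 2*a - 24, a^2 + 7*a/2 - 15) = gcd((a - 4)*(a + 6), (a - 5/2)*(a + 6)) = a + 6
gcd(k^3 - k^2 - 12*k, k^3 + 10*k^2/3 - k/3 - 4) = k + 3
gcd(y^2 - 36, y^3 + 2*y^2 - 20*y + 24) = y + 6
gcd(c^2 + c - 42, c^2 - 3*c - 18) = c - 6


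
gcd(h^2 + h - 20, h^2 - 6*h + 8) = h - 4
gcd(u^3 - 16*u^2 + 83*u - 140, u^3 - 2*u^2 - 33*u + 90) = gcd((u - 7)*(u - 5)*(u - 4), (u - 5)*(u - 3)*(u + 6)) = u - 5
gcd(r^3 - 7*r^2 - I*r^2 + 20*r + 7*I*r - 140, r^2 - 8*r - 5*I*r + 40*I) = r - 5*I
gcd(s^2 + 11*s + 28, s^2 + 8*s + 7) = s + 7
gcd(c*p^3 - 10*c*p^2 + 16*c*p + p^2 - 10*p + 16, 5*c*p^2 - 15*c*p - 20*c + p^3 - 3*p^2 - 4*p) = 1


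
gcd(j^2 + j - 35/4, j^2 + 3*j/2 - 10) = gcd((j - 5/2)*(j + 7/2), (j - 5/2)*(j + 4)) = j - 5/2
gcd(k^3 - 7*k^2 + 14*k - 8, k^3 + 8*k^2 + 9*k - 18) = k - 1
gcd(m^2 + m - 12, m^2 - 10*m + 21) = m - 3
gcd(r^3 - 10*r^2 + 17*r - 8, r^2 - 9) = 1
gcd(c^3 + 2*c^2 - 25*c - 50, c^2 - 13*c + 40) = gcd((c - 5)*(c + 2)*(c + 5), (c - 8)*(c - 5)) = c - 5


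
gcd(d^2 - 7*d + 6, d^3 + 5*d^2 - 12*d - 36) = 1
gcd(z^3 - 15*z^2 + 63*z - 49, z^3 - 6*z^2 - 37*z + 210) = z - 7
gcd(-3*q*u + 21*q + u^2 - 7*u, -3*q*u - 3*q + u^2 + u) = 3*q - u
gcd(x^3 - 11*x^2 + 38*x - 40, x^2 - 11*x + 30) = x - 5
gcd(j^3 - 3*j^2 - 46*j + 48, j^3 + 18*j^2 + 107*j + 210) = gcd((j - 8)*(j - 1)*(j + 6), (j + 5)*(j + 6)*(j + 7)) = j + 6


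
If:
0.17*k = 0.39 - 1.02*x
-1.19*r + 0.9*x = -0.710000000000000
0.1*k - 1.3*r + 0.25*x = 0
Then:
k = 4.75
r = 0.29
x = -0.41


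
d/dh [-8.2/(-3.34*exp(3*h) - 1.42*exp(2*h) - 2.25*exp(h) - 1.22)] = (-82.164*exp(2*h) - 23.288*exp(h) - 18.45)*exp(h)/(3.34*exp(3*h) + 1.42*exp(2*h) + 2.25*exp(h) + 1.22)^2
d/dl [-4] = 0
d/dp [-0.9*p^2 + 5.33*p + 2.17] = 5.33 - 1.8*p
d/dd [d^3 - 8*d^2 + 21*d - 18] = 3*d^2 - 16*d + 21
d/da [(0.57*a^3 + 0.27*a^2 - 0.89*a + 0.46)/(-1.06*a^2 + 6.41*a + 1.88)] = (-0.6042*a^4 + 7.3074*a^3 + 4.0021*a^2 + 1.9904*a - 4.6218)/(1.1236*a^4 - 13.5892*a^3 + 37.1025*a^2 + 24.1016*a + 3.5344)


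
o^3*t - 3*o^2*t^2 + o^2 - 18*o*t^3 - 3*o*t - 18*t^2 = (o - 6*t)*(o + 3*t)*(o*t + 1)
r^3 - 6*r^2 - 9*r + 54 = (r - 6)*(r - 3)*(r + 3)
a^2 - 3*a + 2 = (a - 2)*(a - 1)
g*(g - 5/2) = g^2 - 5*g/2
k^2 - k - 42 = (k - 7)*(k + 6)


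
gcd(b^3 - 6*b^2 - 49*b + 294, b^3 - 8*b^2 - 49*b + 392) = b^2 - 49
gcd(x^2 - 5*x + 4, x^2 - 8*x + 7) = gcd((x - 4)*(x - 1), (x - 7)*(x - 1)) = x - 1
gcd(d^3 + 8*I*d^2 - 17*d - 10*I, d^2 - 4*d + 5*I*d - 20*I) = d + 5*I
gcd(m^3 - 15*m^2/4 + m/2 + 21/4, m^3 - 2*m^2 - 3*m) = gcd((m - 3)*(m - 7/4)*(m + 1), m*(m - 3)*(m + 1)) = m^2 - 2*m - 3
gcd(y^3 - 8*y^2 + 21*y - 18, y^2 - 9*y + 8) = 1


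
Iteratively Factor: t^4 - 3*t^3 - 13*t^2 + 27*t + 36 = (t - 4)*(t^3 + t^2 - 9*t - 9) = (t - 4)*(t + 1)*(t^2 - 9) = (t - 4)*(t - 3)*(t + 1)*(t + 3)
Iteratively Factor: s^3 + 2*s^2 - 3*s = (s)*(s^2 + 2*s - 3) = s*(s - 1)*(s + 3)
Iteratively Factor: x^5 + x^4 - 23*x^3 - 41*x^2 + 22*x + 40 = (x + 1)*(x^4 - 23*x^2 - 18*x + 40) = (x - 1)*(x + 1)*(x^3 + x^2 - 22*x - 40) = (x - 5)*(x - 1)*(x + 1)*(x^2 + 6*x + 8) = (x - 5)*(x - 1)*(x + 1)*(x + 4)*(x + 2)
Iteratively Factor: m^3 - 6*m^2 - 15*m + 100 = (m - 5)*(m^2 - m - 20) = (m - 5)*(m + 4)*(m - 5)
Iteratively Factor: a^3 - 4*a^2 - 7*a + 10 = (a + 2)*(a^2 - 6*a + 5) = (a - 1)*(a + 2)*(a - 5)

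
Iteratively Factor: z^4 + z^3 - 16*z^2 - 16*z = (z + 1)*(z^3 - 16*z) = z*(z + 1)*(z^2 - 16) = z*(z + 1)*(z + 4)*(z - 4)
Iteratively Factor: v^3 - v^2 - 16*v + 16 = (v + 4)*(v^2 - 5*v + 4) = (v - 1)*(v + 4)*(v - 4)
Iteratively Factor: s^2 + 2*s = (s)*(s + 2)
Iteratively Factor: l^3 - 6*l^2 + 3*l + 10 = (l - 2)*(l^2 - 4*l - 5) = (l - 5)*(l - 2)*(l + 1)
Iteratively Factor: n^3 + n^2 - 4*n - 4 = (n - 2)*(n^2 + 3*n + 2) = (n - 2)*(n + 1)*(n + 2)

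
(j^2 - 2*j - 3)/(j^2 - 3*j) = (j + 1)/j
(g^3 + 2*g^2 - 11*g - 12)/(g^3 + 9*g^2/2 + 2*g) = 2*(g^2 - 2*g - 3)/(g*(2*g + 1))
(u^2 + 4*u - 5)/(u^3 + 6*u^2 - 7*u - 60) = (u - 1)/(u^2 + u - 12)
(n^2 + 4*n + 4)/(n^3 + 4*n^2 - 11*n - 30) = (n + 2)/(n^2 + 2*n - 15)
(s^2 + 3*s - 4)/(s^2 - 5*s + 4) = (s + 4)/(s - 4)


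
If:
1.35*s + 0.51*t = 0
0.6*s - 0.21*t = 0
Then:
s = 0.00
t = 0.00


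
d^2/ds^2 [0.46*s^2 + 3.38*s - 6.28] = 0.920000000000000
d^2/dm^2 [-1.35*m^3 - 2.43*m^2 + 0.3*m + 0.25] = -8.1*m - 4.86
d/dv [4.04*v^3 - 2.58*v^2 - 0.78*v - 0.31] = 12.12*v^2 - 5.16*v - 0.78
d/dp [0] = 0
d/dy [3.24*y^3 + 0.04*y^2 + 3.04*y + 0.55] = 9.72*y^2 + 0.08*y + 3.04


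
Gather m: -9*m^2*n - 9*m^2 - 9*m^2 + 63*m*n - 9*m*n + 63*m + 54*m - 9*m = m^2*(-9*n - 18) + m*(54*n + 108)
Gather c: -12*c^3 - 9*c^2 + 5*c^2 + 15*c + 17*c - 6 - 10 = -12*c^3 - 4*c^2 + 32*c - 16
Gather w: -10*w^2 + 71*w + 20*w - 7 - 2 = -10*w^2 + 91*w - 9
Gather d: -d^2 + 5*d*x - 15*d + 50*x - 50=-d^2 + d*(5*x - 15) + 50*x - 50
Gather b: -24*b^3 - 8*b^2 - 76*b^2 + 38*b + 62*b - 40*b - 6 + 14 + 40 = -24*b^3 - 84*b^2 + 60*b + 48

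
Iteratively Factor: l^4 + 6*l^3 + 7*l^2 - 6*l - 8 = (l + 1)*(l^3 + 5*l^2 + 2*l - 8) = (l - 1)*(l + 1)*(l^2 + 6*l + 8) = (l - 1)*(l + 1)*(l + 2)*(l + 4)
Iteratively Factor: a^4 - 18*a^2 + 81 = (a - 3)*(a^3 + 3*a^2 - 9*a - 27) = (a - 3)*(a + 3)*(a^2 - 9) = (a - 3)*(a + 3)^2*(a - 3)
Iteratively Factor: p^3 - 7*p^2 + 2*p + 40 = (p - 4)*(p^2 - 3*p - 10) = (p - 4)*(p + 2)*(p - 5)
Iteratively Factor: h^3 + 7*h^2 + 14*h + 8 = (h + 1)*(h^2 + 6*h + 8) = (h + 1)*(h + 4)*(h + 2)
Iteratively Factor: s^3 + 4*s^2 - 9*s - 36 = (s + 3)*(s^2 + s - 12) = (s + 3)*(s + 4)*(s - 3)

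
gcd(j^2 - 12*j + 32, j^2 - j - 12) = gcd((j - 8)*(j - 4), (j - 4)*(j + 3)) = j - 4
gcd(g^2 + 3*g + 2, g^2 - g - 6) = g + 2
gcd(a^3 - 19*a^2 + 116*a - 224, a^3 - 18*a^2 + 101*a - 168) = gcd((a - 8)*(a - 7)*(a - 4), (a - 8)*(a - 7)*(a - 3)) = a^2 - 15*a + 56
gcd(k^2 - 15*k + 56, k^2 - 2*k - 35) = k - 7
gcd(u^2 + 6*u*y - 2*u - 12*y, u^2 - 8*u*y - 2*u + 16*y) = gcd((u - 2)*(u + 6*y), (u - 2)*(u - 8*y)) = u - 2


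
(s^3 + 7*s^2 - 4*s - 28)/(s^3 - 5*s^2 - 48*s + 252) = (s^2 - 4)/(s^2 - 12*s + 36)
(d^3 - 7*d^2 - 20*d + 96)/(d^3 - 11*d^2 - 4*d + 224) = (d - 3)/(d - 7)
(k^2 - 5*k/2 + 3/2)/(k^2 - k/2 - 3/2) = (k - 1)/(k + 1)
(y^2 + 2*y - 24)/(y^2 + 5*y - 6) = (y - 4)/(y - 1)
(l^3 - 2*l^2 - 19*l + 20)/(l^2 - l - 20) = l - 1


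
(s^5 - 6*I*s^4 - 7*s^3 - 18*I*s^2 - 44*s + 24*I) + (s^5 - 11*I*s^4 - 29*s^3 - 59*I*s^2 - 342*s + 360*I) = 2*s^5 - 17*I*s^4 - 36*s^3 - 77*I*s^2 - 386*s + 384*I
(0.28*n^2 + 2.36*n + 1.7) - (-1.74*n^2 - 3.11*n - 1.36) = 2.02*n^2 + 5.47*n + 3.06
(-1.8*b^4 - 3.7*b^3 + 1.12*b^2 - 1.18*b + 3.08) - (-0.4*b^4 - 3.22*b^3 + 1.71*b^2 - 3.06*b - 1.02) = -1.4*b^4 - 0.48*b^3 - 0.59*b^2 + 1.88*b + 4.1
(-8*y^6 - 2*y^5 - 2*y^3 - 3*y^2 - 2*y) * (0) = 0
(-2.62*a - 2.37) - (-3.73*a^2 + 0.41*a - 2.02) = 3.73*a^2 - 3.03*a - 0.35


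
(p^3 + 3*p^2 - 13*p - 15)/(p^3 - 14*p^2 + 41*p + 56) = (p^2 + 2*p - 15)/(p^2 - 15*p + 56)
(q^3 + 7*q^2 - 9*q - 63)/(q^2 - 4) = (q^3 + 7*q^2 - 9*q - 63)/(q^2 - 4)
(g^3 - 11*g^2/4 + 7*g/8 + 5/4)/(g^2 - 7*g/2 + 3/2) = (8*g^3 - 22*g^2 + 7*g + 10)/(4*(2*g^2 - 7*g + 3))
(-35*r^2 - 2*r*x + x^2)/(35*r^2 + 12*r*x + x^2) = (-7*r + x)/(7*r + x)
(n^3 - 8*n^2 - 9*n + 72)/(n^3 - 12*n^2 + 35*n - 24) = (n + 3)/(n - 1)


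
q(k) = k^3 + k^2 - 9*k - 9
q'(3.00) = 24.00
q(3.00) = 0.00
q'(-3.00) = 12.00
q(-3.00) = 0.00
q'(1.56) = 1.42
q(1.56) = -16.81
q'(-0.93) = -8.27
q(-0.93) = -0.57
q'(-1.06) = -7.75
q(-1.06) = 0.47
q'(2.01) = 7.14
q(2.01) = -14.93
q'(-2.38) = 3.23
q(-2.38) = 4.60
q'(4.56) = 62.50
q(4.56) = 65.57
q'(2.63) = 17.01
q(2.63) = -7.56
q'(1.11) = -3.08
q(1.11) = -16.39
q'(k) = 3*k^2 + 2*k - 9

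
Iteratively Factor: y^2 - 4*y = (y)*(y - 4)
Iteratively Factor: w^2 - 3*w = (w)*(w - 3)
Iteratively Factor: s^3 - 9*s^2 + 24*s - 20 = (s - 5)*(s^2 - 4*s + 4) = (s - 5)*(s - 2)*(s - 2)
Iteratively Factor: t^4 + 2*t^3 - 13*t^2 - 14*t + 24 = (t + 2)*(t^3 - 13*t + 12) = (t + 2)*(t + 4)*(t^2 - 4*t + 3) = (t - 1)*(t + 2)*(t + 4)*(t - 3)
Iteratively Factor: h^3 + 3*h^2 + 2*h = (h + 1)*(h^2 + 2*h) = h*(h + 1)*(h + 2)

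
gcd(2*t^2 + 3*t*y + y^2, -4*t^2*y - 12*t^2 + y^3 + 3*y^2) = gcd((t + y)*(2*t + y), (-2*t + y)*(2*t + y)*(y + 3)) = 2*t + y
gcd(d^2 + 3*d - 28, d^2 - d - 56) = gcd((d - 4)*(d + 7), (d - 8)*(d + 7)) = d + 7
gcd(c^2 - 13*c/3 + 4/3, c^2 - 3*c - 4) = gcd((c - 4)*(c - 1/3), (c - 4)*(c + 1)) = c - 4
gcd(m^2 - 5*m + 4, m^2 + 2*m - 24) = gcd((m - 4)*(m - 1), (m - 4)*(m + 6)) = m - 4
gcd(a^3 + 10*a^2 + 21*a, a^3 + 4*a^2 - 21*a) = a^2 + 7*a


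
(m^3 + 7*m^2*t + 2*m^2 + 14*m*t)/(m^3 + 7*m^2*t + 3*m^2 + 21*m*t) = (m + 2)/(m + 3)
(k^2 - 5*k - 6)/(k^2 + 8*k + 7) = (k - 6)/(k + 7)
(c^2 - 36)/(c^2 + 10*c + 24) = (c - 6)/(c + 4)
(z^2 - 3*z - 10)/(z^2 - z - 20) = (z + 2)/(z + 4)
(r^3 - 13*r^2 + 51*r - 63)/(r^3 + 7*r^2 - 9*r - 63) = (r^2 - 10*r + 21)/(r^2 + 10*r + 21)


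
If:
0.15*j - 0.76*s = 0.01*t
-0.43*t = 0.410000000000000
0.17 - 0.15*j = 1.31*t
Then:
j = 9.46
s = 1.88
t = -0.95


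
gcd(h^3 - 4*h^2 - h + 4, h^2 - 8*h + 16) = h - 4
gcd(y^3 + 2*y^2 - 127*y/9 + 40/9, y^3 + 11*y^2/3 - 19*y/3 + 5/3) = y^2 + 14*y/3 - 5/3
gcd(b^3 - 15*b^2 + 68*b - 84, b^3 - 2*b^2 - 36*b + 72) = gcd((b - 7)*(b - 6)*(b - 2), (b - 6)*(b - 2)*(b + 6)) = b^2 - 8*b + 12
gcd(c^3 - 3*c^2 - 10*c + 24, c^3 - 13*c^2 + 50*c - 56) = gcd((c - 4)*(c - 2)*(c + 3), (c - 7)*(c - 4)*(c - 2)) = c^2 - 6*c + 8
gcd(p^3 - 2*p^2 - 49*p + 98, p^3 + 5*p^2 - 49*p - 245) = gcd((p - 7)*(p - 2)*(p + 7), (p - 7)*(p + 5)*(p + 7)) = p^2 - 49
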